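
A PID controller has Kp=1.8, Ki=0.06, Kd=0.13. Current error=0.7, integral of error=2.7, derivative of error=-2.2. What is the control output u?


u = Kp*e + Ki*int(e) + Kd*de/dt
= 1.8*0.7 + 0.06*2.7 + 0.13*(-2.2)
= 1.26 + 0.162 + -0.286
= 1.136


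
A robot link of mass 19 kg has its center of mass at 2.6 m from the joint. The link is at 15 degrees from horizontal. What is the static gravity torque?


tau = m*g*L*cos(angle)
= 19 * 9.81 * 2.6 * cos(15 deg)
= 19 * 9.81 * 2.6 * 0.9659
= 468.1012 Nm


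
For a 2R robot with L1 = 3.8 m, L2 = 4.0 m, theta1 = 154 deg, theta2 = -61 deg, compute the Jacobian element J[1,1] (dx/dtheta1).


J[1,1] = -L1*sin(t1) - L2*sin(t1+t2)
= -3.8*sin(154) - 4.0*sin(93)
= -5.6603


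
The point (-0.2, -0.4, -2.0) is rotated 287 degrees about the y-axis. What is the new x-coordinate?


Rotation about y-axis: x' = x*cos(theta) + z*sin(theta)
= -0.2 * 0.2924 + -2.0 * -0.9563
= 1.8541


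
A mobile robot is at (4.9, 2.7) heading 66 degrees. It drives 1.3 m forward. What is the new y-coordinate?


y_new = y0 + d*sin(theta)
= 2.7 + 1.3*sin(66)
= 2.7 + 1.1876
= 3.8876


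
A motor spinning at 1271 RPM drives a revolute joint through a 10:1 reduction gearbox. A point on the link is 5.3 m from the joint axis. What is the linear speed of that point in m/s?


omega_motor = 1271 * 2*pi/60 = 133.0988 rad/s
omega_joint = omega_motor / 10 = 13.3099 rad/s
v = omega_joint * r = 13.3099 * 5.3
= 70.5424 m/s


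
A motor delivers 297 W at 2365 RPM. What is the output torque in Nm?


omega = 2365 * 2*pi/60 = 247.6622 rad/s
tau = P / omega = 297 / 247.6622
= 1.1992 Nm


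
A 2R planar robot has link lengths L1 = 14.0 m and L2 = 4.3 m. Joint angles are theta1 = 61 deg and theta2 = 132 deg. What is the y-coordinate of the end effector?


Convert angles to radians: theta1 = 1.0647, theta2 = 2.3038
y = L1*sin(theta1) + L2*sin(theta1+theta2)
y = 12.2447 + -0.9673
y = 11.2774


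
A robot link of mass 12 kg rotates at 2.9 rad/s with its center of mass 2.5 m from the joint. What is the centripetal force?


F = m * omega^2 * r
= 12 * 2.9^2 * 2.5
= 12 * 8.41 * 2.5
= 252.3 N


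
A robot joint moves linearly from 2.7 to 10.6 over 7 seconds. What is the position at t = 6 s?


s = t/T = 6/7 = 0.8571
p(t) = p0 + (pf-p0)*s
= 2.7 + (10.6 - 2.7) * 0.8571
= 9.4714


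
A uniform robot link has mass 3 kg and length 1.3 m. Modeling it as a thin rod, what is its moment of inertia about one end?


I = (1/3) * m * L^2
= (1/3) * 3 * 1.3^2
= 0.333333 * 3 * 1.69
= 1.69 kg*m^2


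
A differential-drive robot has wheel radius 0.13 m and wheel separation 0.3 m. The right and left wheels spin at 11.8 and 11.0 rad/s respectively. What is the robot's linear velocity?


vR = r*wR = 0.13*11.8 = 1.534 m/s
vL = r*wL = 0.13*11.0 = 1.43 m/s
v = (vR+vL)/2 = 1.482 m/s
omega = (vR-vL)/L = 0.3467 rad/s
linear velocity = 1.482 m/s


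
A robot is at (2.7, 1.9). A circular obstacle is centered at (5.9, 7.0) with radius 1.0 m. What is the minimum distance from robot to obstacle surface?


center_dist = sqrt((2.7-5.9)^2 + (1.9-7.0)^2)
= sqrt(10.24 + 26.01)
= 6.0208
min_dist = center_dist - radius = 6.0208 - 1.0 = 5.0208 m


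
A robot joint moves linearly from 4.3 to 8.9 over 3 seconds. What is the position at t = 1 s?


s = t/T = 1/3 = 0.3333
p(t) = p0 + (pf-p0)*s
= 4.3 + (8.9 - 4.3) * 0.3333
= 5.8333


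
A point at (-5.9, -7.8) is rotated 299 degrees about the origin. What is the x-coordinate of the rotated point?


x' = x*cos(theta) - y*sin(theta)
cos(299 deg) = 0.4848, sin(299 deg) = -0.8746
x' = -5.9 * 0.4848 - -7.8 * -0.8746
= -2.8604 - 6.822
= -9.6824


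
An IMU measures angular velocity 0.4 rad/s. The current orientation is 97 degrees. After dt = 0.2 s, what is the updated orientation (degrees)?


delta_theta = w * dt = 0.4 * 0.2 = 0.08 rad
= 4.5837 deg
theta_new = 97 + 4.5837 = 101.5837 deg


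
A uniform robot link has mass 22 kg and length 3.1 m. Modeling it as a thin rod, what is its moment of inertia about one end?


I = (1/3) * m * L^2
= (1/3) * 22 * 3.1^2
= 0.333333 * 22 * 9.61
= 70.4733 kg*m^2


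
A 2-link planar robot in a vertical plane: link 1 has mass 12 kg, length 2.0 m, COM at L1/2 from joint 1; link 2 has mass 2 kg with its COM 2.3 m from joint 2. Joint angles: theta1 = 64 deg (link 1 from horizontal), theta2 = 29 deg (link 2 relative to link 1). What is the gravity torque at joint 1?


Horizontal distance from joint 1 to link-1 COM:
  x_c1 = (L1/2)*cos(t1) = 1.0 * 0.4384 = 0.4384 m
Horizontal distance from joint 1 to link-2 COM:
  x_c2 = L1*cos(t1) + Lc2*cos(t1+t2)
       = 2.0*0.4384 + 2.3*-0.0523 = 0.7564 m
tau1 = m1*g*x_c1 + m2*g*x_c2
     = 12*9.81*0.4384 + 2*9.81*0.7564
     = 51.6051 + 14.84
     = 66.445 Nm


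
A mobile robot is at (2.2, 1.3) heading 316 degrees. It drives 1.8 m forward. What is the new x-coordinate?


x_new = x0 + d*cos(theta)
= 2.2 + 1.8*cos(316)
= 2.2 + 1.2948
= 3.4948


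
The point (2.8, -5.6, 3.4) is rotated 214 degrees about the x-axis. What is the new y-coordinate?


Rotation about x-axis: y' = y*cos(theta) - z*sin(theta)
= -5.6 * -0.829 - 3.4 * -0.5592
= 6.5439


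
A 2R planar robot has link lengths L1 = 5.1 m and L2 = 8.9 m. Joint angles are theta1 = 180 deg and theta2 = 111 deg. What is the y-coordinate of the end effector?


Convert angles to radians: theta1 = 3.1416, theta2 = 1.9373
y = L1*sin(theta1) + L2*sin(theta1+theta2)
y = 0.0 + -8.3089
y = -8.3089


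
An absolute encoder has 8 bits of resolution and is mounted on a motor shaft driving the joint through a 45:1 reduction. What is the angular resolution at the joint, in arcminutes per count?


counts = 2^8 = 256
effective counts at joint = 256 * 45 = 11520
resolution = 360*60 / 11520
= 1.875 arcmin/count


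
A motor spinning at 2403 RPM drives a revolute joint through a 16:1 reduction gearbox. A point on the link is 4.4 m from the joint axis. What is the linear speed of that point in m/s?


omega_motor = 2403 * 2*pi/60 = 251.6416 rad/s
omega_joint = omega_motor / 16 = 15.7276 rad/s
v = omega_joint * r = 15.7276 * 4.4
= 69.2014 m/s


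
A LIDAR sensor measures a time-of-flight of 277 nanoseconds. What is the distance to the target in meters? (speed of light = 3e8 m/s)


tof = 277 ns = 2.77e-07 s
dist = c * tof / 2
= 3e8 * 2.77e-07 / 2
= 41.55 m


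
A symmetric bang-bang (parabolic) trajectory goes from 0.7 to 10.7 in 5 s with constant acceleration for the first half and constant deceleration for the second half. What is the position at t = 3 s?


Symmetric rest-to-rest: each phase covers (pf-p0)/2 in time T/2. 0.5*a*(T/2)^2 = (pf-p0)/2 => a = 4*(pf-p0)/T^2
a = 4*(10.7-0.7)/5^2 = 1.6
t = 3 is in the deceleration phase (t > T/2).
p = pf - 0.5*a*(T-t)^2 = 10.7 - 0.5*1.6*2^2
= 7.5


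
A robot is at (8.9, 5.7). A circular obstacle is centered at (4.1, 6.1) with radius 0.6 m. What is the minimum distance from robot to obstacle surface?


center_dist = sqrt((8.9-4.1)^2 + (5.7-6.1)^2)
= sqrt(23.04 + 0.16)
= 4.8166
min_dist = center_dist - radius = 4.8166 - 0.6 = 4.2166 m


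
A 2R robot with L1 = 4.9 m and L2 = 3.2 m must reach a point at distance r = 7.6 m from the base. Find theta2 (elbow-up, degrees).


cos(theta2) = (r^2 - L1^2 - L2^2) / (2*L1*L2)
cos(theta2) = (57.76 - 24.01 - 10.24) / 31.36
cos(theta2) = 0.749681
theta2 = 41.4372 degrees


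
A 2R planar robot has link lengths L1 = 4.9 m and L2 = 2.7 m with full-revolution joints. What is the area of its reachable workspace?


r_max = L1 + L2 = 7.6 m
r_min = |L1 - L2| = 2.2 m
Area = pi*(r_max^2 - r_min^2)
= pi*(57.76 - 4.84)
= pi * 52.92
= 166.2531 m^2


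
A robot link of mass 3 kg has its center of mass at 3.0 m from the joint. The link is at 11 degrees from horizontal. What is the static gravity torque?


tau = m*g*L*cos(angle)
= 3 * 9.81 * 3.0 * cos(11 deg)
= 3 * 9.81 * 3.0 * 0.9816
= 86.6679 Nm


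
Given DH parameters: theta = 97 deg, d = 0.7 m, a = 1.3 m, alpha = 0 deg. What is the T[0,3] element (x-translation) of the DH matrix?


T[0,3] = a * cos(theta)
= 1.3 * cos(97 deg)
= 1.3 * -0.1219
= -0.1584


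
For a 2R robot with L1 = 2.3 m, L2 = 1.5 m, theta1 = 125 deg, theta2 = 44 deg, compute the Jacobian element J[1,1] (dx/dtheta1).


J[1,1] = -L1*sin(t1) - L2*sin(t1+t2)
= -2.3*sin(125) - 1.5*sin(169)
= -2.1703


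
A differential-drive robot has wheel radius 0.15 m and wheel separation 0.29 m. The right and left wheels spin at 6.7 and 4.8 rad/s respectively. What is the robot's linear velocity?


vR = r*wR = 0.15*6.7 = 1.005 m/s
vL = r*wL = 0.15*4.8 = 0.72 m/s
v = (vR+vL)/2 = 0.8625 m/s
omega = (vR-vL)/L = 0.9828 rad/s
linear velocity = 0.8625 m/s


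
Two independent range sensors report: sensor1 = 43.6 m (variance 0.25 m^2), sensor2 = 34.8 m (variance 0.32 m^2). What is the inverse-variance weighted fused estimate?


w1 = (1/var1) / (1/var1 + 1/var2)
   = 4.0 / (4.0 + 3.125) = 0.5614
w2 = 1 - w1 = 0.4386
fused = w1*s1 + w2*s2 = 24.4772 + 15.2632
= 39.7404 m


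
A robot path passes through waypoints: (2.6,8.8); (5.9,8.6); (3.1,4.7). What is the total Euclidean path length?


Segment lengths:
  seg1 = sqrt((3.3)^2 + (-0.2)^2) = 3.3061
  seg2 = sqrt((-2.8)^2 + (-3.9)^2) = 4.801
Total = 8.1071


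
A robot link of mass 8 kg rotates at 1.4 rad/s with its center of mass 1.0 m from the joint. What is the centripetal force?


F = m * omega^2 * r
= 8 * 1.4^2 * 1.0
= 8 * 1.96 * 1.0
= 15.68 N


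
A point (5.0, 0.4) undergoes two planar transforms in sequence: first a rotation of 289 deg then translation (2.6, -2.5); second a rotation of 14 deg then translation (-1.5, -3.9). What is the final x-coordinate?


After transform 1:
x1 = cos(289)*5.0 - sin(289)*0.4 + 2.6 = 4.606
y1 = sin(289)*5.0 + cos(289)*0.4 + -2.5 = -7.0974
After transform 2:
x2 = cos(14)*4.606 - sin(14)*-7.0974 + -1.5
= 4.6862


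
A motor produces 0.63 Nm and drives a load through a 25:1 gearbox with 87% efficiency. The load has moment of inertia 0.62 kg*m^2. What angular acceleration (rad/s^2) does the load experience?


tau_out = tau_motor * N * eta
= 0.63 * 25 * 0.87 = 13.7025 Nm
alpha = tau_out / I = 13.7025 / 0.62
= 22.1008 rad/s^2


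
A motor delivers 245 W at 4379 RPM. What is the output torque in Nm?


omega = 4379 * 2*pi/60 = 458.5678 rad/s
tau = P / omega = 245 / 458.5678
= 0.5343 Nm


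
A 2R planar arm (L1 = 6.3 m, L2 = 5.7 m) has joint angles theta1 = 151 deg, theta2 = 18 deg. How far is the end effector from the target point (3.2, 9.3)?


End effector via forward kinematics:
x = L1*cos(t1) + L2*cos(t1+t2) = -11.1054
y = L1*sin(t1) + L2*sin(t1+t2) = 4.1419
Distance to target:
d = sqrt((3.2 - -11.1054)^2 + (9.3 - 4.1419)^2)
= sqrt(204.6439 + 26.6059)
= 15.2069 m


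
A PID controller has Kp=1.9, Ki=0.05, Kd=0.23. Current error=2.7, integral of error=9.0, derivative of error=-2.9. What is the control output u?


u = Kp*e + Ki*int(e) + Kd*de/dt
= 1.9*2.7 + 0.05*9.0 + 0.23*(-2.9)
= 5.13 + 0.45 + -0.667
= 4.913


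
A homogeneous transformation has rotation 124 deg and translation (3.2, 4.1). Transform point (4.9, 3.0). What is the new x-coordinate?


x' = cos(theta)*px - sin(theta)*py + tx
= -0.5592*4.9 - 0.829*3.0 + 3.2
= -2.0272


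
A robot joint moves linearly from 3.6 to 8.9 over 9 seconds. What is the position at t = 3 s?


s = t/T = 3/9 = 0.3333
p(t) = p0 + (pf-p0)*s
= 3.6 + (8.9 - 3.6) * 0.3333
= 5.3667


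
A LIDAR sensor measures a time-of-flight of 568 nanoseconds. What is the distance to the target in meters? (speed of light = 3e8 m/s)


tof = 568 ns = 5.68e-07 s
dist = c * tof / 2
= 3e8 * 5.68e-07 / 2
= 85.2 m


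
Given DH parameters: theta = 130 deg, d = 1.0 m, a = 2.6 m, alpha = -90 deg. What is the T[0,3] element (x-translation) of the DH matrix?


T[0,3] = a * cos(theta)
= 2.6 * cos(130 deg)
= 2.6 * -0.6428
= -1.6712


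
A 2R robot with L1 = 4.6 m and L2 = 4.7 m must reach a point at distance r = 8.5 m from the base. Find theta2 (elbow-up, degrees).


cos(theta2) = (r^2 - L1^2 - L2^2) / (2*L1*L2)
cos(theta2) = (72.25 - 21.16 - 22.09) / 43.24
cos(theta2) = 0.670675
theta2 = 47.8808 degrees


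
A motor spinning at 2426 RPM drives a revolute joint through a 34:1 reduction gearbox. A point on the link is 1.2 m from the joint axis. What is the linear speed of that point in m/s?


omega_motor = 2426 * 2*pi/60 = 254.0501 rad/s
omega_joint = omega_motor / 34 = 7.4721 rad/s
v = omega_joint * r = 7.4721 * 1.2
= 8.9665 m/s


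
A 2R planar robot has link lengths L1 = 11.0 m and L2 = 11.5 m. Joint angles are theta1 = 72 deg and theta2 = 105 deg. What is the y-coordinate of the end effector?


Convert angles to radians: theta1 = 1.2566, theta2 = 1.8326
y = L1*sin(theta1) + L2*sin(theta1+theta2)
y = 10.4616 + 0.6019
y = 11.0635


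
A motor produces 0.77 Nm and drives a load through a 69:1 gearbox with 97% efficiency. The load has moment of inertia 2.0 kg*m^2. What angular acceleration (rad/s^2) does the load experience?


tau_out = tau_motor * N * eta
= 0.77 * 69 * 0.97 = 51.5361 Nm
alpha = tau_out / I = 51.5361 / 2.0
= 25.768 rad/s^2


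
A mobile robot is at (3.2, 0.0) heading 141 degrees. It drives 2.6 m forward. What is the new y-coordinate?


y_new = y0 + d*sin(theta)
= 0.0 + 2.6*sin(141)
= 0.0 + 1.6362
= 1.6362


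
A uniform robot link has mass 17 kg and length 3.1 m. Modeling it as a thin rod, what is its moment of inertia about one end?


I = (1/3) * m * L^2
= (1/3) * 17 * 3.1^2
= 0.333333 * 17 * 9.61
= 54.4567 kg*m^2


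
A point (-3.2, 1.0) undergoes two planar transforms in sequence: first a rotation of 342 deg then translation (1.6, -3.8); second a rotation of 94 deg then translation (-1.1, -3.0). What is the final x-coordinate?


After transform 1:
x1 = cos(342)*-3.2 - sin(342)*1.0 + 1.6 = -1.1344
y1 = sin(342)*-3.2 + cos(342)*1.0 + -3.8 = -1.8601
After transform 2:
x2 = cos(94)*-1.1344 - sin(94)*-1.8601 + -1.1
= 0.8347


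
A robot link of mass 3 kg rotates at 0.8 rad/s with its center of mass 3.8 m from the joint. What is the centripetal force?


F = m * omega^2 * r
= 3 * 0.8^2 * 3.8
= 3 * 0.64 * 3.8
= 7.296 N


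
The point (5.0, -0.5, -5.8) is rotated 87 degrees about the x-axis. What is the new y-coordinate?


Rotation about x-axis: y' = y*cos(theta) - z*sin(theta)
= -0.5 * 0.0523 - -5.8 * 0.9986
= 5.7659


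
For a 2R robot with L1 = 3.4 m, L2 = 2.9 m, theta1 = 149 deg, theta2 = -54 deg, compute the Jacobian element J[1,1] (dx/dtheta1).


J[1,1] = -L1*sin(t1) - L2*sin(t1+t2)
= -3.4*sin(149) - 2.9*sin(95)
= -4.6401


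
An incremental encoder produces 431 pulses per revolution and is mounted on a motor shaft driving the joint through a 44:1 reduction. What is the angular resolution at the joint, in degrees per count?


counts per rev = 431
effective counts at joint = 431 * 44 = 18964
resolution = 360 / 18964
= 0.019 deg/count


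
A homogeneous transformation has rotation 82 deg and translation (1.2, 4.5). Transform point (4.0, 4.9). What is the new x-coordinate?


x' = cos(theta)*px - sin(theta)*py + tx
= 0.1392*4.0 - 0.9903*4.9 + 1.2
= -3.0956


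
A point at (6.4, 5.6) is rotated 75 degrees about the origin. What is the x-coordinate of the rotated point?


x' = x*cos(theta) - y*sin(theta)
cos(75 deg) = 0.2588, sin(75 deg) = 0.9659
x' = 6.4 * 0.2588 - 5.6 * 0.9659
= 1.6564 - 5.4092
= -3.7527


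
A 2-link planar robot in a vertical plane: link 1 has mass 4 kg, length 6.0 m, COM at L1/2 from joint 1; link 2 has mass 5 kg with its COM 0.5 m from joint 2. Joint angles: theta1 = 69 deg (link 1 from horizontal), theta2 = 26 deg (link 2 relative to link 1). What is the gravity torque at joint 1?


Horizontal distance from joint 1 to link-1 COM:
  x_c1 = (L1/2)*cos(t1) = 3.0 * 0.3584 = 1.0751 m
Horizontal distance from joint 1 to link-2 COM:
  x_c2 = L1*cos(t1) + Lc2*cos(t1+t2)
       = 6.0*0.3584 + 0.5*-0.0872 = 2.1066 m
tau1 = m1*g*x_c1 + m2*g*x_c2
     = 4*9.81*1.0751 + 5*9.81*2.1066
     = 42.1871 + 103.3302
     = 145.5173 Nm


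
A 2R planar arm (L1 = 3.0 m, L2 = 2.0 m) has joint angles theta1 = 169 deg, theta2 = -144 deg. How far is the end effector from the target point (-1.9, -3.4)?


End effector via forward kinematics:
x = L1*cos(t1) + L2*cos(t1+t2) = -1.1323
y = L1*sin(t1) + L2*sin(t1+t2) = 1.4177
Distance to target:
d = sqrt((-1.9 - -1.1323)^2 + (-3.4 - 1.4177)^2)
= sqrt(0.5894 + 23.2099)
= 4.8785 m


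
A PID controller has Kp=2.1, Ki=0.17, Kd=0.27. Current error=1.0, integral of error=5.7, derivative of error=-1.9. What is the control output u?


u = Kp*e + Ki*int(e) + Kd*de/dt
= 2.1*1.0 + 0.17*5.7 + 0.27*(-1.9)
= 2.1 + 0.969 + -0.513
= 2.556


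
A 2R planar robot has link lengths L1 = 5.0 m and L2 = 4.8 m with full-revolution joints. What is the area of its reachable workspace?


r_max = L1 + L2 = 9.8 m
r_min = |L1 - L2| = 0.2 m
Area = pi*(r_max^2 - r_min^2)
= pi*(96.04 - 0.04)
= pi * 96.0
= 301.5929 m^2


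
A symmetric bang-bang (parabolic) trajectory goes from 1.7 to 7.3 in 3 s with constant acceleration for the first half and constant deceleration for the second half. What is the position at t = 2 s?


Symmetric rest-to-rest: each phase covers (pf-p0)/2 in time T/2. 0.5*a*(T/2)^2 = (pf-p0)/2 => a = 4*(pf-p0)/T^2
a = 4*(7.3-1.7)/3^2 = 2.4889
t = 2 is in the deceleration phase (t > T/2).
p = pf - 0.5*a*(T-t)^2 = 7.3 - 0.5*2.4889*1^2
= 6.0556


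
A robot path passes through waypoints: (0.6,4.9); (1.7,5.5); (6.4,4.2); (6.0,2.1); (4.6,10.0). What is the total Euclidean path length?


Segment lengths:
  seg1 = sqrt((1.1)^2 + (0.6)^2) = 1.253
  seg2 = sqrt((4.7)^2 + (-1.3)^2) = 4.8765
  seg3 = sqrt((-0.4)^2 + (-2.1)^2) = 2.1378
  seg4 = sqrt((-1.4)^2 + (7.9)^2) = 8.0231
Total = 16.2903


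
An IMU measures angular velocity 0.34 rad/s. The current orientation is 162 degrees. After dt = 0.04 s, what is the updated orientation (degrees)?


delta_theta = w * dt = 0.34 * 0.04 = 0.0136 rad
= 0.7792 deg
theta_new = 162 + 0.7792 = 162.7792 deg


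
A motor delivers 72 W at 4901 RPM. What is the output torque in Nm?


omega = 4901 * 2*pi/60 = 513.2315 rad/s
tau = P / omega = 72 / 513.2315
= 0.1403 Nm


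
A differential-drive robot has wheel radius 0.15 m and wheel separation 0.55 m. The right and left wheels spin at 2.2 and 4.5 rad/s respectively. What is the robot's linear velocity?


vR = r*wR = 0.15*2.2 = 0.33 m/s
vL = r*wL = 0.15*4.5 = 0.675 m/s
v = (vR+vL)/2 = 0.5025 m/s
omega = (vR-vL)/L = -0.6273 rad/s
linear velocity = 0.5025 m/s


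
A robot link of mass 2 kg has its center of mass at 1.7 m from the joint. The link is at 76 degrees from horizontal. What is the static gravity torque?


tau = m*g*L*cos(angle)
= 2 * 9.81 * 1.7 * cos(76 deg)
= 2 * 9.81 * 1.7 * 0.2419
= 8.0691 Nm


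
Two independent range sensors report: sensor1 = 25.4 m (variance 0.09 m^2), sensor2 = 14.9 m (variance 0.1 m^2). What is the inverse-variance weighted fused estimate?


w1 = (1/var1) / (1/var1 + 1/var2)
   = 11.1111 / (11.1111 + 10.0) = 0.5263
w2 = 1 - w1 = 0.4737
fused = w1*s1 + w2*s2 = 13.3684 + 7.0579
= 20.4263 m


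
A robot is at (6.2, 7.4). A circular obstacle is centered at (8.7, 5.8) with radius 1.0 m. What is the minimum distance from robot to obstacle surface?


center_dist = sqrt((6.2-8.7)^2 + (7.4-5.8)^2)
= sqrt(6.25 + 2.56)
= 2.9682
min_dist = center_dist - radius = 2.9682 - 1.0 = 1.9682 m


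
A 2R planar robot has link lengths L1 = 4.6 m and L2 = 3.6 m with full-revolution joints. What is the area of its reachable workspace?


r_max = L1 + L2 = 8.2 m
r_min = |L1 - L2| = 1.0 m
Area = pi*(r_max^2 - r_min^2)
= pi*(67.24 - 1.0)
= pi * 66.24
= 208.0991 m^2


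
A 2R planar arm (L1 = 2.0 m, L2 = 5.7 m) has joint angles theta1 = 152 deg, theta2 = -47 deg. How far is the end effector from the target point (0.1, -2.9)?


End effector via forward kinematics:
x = L1*cos(t1) + L2*cos(t1+t2) = -3.2412
y = L1*sin(t1) + L2*sin(t1+t2) = 6.4447
Distance to target:
d = sqrt((0.1 - -3.2412)^2 + (-2.9 - 6.4447)^2)
= sqrt(11.1634 + 87.3238)
= 9.9241 m


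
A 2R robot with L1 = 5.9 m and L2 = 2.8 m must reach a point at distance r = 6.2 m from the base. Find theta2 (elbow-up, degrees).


cos(theta2) = (r^2 - L1^2 - L2^2) / (2*L1*L2)
cos(theta2) = (38.44 - 34.81 - 7.84) / 33.04
cos(theta2) = -0.127421
theta2 = 97.3206 degrees


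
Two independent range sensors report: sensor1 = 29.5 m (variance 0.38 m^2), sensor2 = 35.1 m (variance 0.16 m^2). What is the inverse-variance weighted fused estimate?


w1 = (1/var1) / (1/var1 + 1/var2)
   = 2.6316 / (2.6316 + 6.25) = 0.2963
w2 = 1 - w1 = 0.7037
fused = w1*s1 + w2*s2 = 8.7407 + 24.7
= 33.4407 m


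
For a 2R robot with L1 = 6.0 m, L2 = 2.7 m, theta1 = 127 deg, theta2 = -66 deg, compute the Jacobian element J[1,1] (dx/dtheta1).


J[1,1] = -L1*sin(t1) - L2*sin(t1+t2)
= -6.0*sin(127) - 2.7*sin(61)
= -7.1533


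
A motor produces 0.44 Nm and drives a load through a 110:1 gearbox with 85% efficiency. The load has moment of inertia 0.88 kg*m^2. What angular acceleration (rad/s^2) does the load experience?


tau_out = tau_motor * N * eta
= 0.44 * 110 * 0.85 = 41.14 Nm
alpha = tau_out / I = 41.14 / 0.88
= 46.75 rad/s^2


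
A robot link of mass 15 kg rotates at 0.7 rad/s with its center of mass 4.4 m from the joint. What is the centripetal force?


F = m * omega^2 * r
= 15 * 0.7^2 * 4.4
= 15 * 0.49 * 4.4
= 32.34 N


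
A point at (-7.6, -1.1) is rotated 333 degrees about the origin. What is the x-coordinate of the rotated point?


x' = x*cos(theta) - y*sin(theta)
cos(333 deg) = 0.891, sin(333 deg) = -0.454
x' = -7.6 * 0.891 - -1.1 * -0.454
= -6.7716 - 0.4994
= -7.271


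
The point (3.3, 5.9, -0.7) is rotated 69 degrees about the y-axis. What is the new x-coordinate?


Rotation about y-axis: x' = x*cos(theta) + z*sin(theta)
= 3.3 * 0.3584 + -0.7 * 0.9336
= 0.5291


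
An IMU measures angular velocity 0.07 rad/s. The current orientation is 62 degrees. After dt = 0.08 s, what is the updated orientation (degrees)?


delta_theta = w * dt = 0.07 * 0.08 = 0.0056 rad
= 0.3209 deg
theta_new = 62 + 0.3209 = 62.3209 deg


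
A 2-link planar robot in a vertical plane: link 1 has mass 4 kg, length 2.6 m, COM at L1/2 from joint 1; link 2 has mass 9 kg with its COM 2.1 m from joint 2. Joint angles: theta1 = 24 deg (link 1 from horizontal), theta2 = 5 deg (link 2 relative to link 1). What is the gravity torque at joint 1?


Horizontal distance from joint 1 to link-1 COM:
  x_c1 = (L1/2)*cos(t1) = 1.3 * 0.9135 = 1.1876 m
Horizontal distance from joint 1 to link-2 COM:
  x_c2 = L1*cos(t1) + Lc2*cos(t1+t2)
       = 2.6*0.9135 + 2.1*0.8746 = 4.2119 m
tau1 = m1*g*x_c1 + m2*g*x_c2
     = 4*9.81*1.1876 + 9*9.81*4.2119
     = 46.6018 + 371.8704
     = 418.4722 Nm


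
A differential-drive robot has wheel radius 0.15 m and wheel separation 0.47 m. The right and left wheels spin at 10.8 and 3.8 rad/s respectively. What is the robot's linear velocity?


vR = r*wR = 0.15*10.8 = 1.62 m/s
vL = r*wL = 0.15*3.8 = 0.57 m/s
v = (vR+vL)/2 = 1.095 m/s
omega = (vR-vL)/L = 2.234 rad/s
linear velocity = 1.095 m/s


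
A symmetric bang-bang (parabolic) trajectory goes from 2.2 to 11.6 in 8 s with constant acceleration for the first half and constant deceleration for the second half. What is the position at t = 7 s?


Symmetric rest-to-rest: each phase covers (pf-p0)/2 in time T/2. 0.5*a*(T/2)^2 = (pf-p0)/2 => a = 4*(pf-p0)/T^2
a = 4*(11.6-2.2)/8^2 = 0.5875
t = 7 is in the deceleration phase (t > T/2).
p = pf - 0.5*a*(T-t)^2 = 11.6 - 0.5*0.5875*1^2
= 11.3063


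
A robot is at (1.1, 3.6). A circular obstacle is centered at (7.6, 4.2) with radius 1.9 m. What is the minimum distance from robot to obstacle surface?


center_dist = sqrt((1.1-7.6)^2 + (3.6-4.2)^2)
= sqrt(42.25 + 0.36)
= 6.5276
min_dist = center_dist - radius = 6.5276 - 1.9 = 4.6276 m


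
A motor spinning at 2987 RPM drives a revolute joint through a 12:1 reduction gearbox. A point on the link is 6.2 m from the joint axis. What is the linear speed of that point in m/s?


omega_motor = 2987 * 2*pi/60 = 312.7979 rad/s
omega_joint = omega_motor / 12 = 26.0665 rad/s
v = omega_joint * r = 26.0665 * 6.2
= 161.6123 m/s


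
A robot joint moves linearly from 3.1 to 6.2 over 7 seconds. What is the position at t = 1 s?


s = t/T = 1/7 = 0.1429
p(t) = p0 + (pf-p0)*s
= 3.1 + (6.2 - 3.1) * 0.1429
= 3.5429


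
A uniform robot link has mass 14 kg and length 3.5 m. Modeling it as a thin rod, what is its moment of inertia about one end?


I = (1/3) * m * L^2
= (1/3) * 14 * 3.5^2
= 0.333333 * 14 * 12.25
= 57.1667 kg*m^2


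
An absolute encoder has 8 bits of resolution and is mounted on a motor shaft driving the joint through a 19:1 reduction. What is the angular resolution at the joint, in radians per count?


counts = 2^8 = 256
effective counts at joint = 256 * 19 = 4864
resolution = 2*pi / 4864
= 0.0013 rad/count


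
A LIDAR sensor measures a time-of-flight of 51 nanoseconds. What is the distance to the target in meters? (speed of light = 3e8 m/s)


tof = 51 ns = 5.1e-08 s
dist = c * tof / 2
= 3e8 * 5.1e-08 / 2
= 7.65 m


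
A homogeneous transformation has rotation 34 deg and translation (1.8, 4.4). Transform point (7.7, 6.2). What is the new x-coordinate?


x' = cos(theta)*px - sin(theta)*py + tx
= 0.829*7.7 - 0.5592*6.2 + 1.8
= 4.7166


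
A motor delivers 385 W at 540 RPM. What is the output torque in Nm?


omega = 540 * 2*pi/60 = 56.5487 rad/s
tau = P / omega = 385 / 56.5487
= 6.8083 Nm


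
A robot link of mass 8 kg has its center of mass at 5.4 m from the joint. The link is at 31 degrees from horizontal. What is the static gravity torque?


tau = m*g*L*cos(angle)
= 8 * 9.81 * 5.4 * cos(31 deg)
= 8 * 9.81 * 5.4 * 0.8572
= 363.2606 Nm


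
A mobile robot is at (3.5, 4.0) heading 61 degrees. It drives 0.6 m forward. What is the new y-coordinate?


y_new = y0 + d*sin(theta)
= 4.0 + 0.6*sin(61)
= 4.0 + 0.5248
= 4.5248


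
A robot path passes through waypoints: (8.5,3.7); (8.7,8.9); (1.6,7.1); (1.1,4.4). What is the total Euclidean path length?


Segment lengths:
  seg1 = sqrt((0.2)^2 + (5.2)^2) = 5.2038
  seg2 = sqrt((-7.1)^2 + (-1.8)^2) = 7.3246
  seg3 = sqrt((-0.5)^2 + (-2.7)^2) = 2.7459
Total = 15.2744


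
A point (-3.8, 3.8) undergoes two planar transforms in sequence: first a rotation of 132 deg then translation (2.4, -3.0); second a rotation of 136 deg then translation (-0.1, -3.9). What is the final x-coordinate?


After transform 1:
x1 = cos(132)*-3.8 - sin(132)*3.8 + 2.4 = 2.1187
y1 = sin(132)*-3.8 + cos(132)*3.8 + -3.0 = -8.3666
After transform 2:
x2 = cos(136)*2.1187 - sin(136)*-8.3666 + -0.1
= 4.1879


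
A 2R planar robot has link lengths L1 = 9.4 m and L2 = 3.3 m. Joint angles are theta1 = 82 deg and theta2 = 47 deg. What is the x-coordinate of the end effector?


Convert angles to radians: theta1 = 1.4312, theta2 = 0.8203
x = L1*cos(theta1) + L2*cos(theta1+theta2)
x = 1.3082 + -2.0768
x = -0.7685


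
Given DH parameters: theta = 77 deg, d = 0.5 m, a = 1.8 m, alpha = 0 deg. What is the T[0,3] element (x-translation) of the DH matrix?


T[0,3] = a * cos(theta)
= 1.8 * cos(77 deg)
= 1.8 * 0.225
= 0.4049


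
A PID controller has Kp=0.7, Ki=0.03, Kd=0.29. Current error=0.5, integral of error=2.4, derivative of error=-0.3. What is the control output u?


u = Kp*e + Ki*int(e) + Kd*de/dt
= 0.7*0.5 + 0.03*2.4 + 0.29*(-0.3)
= 0.35 + 0.072 + -0.087
= 0.335


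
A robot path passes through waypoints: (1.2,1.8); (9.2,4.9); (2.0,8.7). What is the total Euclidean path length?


Segment lengths:
  seg1 = sqrt((8.0)^2 + (3.1)^2) = 8.5796
  seg2 = sqrt((-7.2)^2 + (3.8)^2) = 8.1413
Total = 16.7209


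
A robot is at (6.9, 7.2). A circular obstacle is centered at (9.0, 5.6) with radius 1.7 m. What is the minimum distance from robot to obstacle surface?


center_dist = sqrt((6.9-9.0)^2 + (7.2-5.6)^2)
= sqrt(4.41 + 2.56)
= 2.6401
min_dist = center_dist - radius = 2.6401 - 1.7 = 0.9401 m


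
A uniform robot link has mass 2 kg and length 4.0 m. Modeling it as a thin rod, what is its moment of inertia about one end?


I = (1/3) * m * L^2
= (1/3) * 2 * 4.0^2
= 0.333333 * 2 * 16.0
= 10.6667 kg*m^2


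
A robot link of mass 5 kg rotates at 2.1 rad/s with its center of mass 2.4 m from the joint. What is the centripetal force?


F = m * omega^2 * r
= 5 * 2.1^2 * 2.4
= 5 * 4.41 * 2.4
= 52.92 N


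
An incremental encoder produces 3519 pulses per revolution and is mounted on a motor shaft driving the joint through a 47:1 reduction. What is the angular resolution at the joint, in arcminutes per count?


counts per rev = 3519
effective counts at joint = 3519 * 47 = 165393
resolution = 360*60 / 165393
= 0.1306 arcmin/count


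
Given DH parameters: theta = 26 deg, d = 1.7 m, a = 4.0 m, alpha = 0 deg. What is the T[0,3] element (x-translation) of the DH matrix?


T[0,3] = a * cos(theta)
= 4.0 * cos(26 deg)
= 4.0 * 0.8988
= 3.5952


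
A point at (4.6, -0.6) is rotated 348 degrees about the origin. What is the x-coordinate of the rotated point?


x' = x*cos(theta) - y*sin(theta)
cos(348 deg) = 0.9781, sin(348 deg) = -0.2079
x' = 4.6 * 0.9781 - -0.6 * -0.2079
= 4.4995 - 0.1247
= 4.3747


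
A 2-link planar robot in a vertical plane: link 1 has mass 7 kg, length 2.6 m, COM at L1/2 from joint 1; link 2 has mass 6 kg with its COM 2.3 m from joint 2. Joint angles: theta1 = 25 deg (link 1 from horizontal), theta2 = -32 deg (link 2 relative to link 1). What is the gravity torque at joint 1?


Horizontal distance from joint 1 to link-1 COM:
  x_c1 = (L1/2)*cos(t1) = 1.3 * 0.9063 = 1.1782 m
Horizontal distance from joint 1 to link-2 COM:
  x_c2 = L1*cos(t1) + Lc2*cos(t1+t2)
       = 2.6*0.9063 + 2.3*0.9925 = 4.6393 m
tau1 = m1*g*x_c1 + m2*g*x_c2
     = 7*9.81*1.1782 + 6*9.81*4.6393
     = 80.907 + 273.0666
     = 353.9736 Nm


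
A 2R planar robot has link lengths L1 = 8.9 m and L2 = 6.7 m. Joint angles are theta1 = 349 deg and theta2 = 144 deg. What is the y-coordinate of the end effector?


Convert angles to radians: theta1 = 6.0912, theta2 = 2.5133
y = L1*sin(theta1) + L2*sin(theta1+theta2)
y = -1.6982 + 4.9001
y = 3.2019


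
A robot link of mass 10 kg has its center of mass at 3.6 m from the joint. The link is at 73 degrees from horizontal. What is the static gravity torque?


tau = m*g*L*cos(angle)
= 10 * 9.81 * 3.6 * cos(73 deg)
= 10 * 9.81 * 3.6 * 0.2924
= 103.254 Nm


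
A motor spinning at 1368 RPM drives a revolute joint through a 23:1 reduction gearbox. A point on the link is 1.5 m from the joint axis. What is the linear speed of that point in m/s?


omega_motor = 1368 * 2*pi/60 = 143.2566 rad/s
omega_joint = omega_motor / 23 = 6.2285 rad/s
v = omega_joint * r = 6.2285 * 1.5
= 9.3428 m/s


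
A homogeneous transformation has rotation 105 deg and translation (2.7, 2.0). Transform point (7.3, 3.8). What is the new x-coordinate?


x' = cos(theta)*px - sin(theta)*py + tx
= -0.2588*7.3 - 0.9659*3.8 + 2.7
= -2.8599


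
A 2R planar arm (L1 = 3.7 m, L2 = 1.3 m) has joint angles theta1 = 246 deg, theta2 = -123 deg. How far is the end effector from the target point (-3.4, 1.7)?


End effector via forward kinematics:
x = L1*cos(t1) + L2*cos(t1+t2) = -2.213
y = L1*sin(t1) + L2*sin(t1+t2) = -2.2898
Distance to target:
d = sqrt((-3.4 - -2.213)^2 + (1.7 - -2.2898)^2)
= sqrt(1.4091 + 15.9189)
= 4.1627 m


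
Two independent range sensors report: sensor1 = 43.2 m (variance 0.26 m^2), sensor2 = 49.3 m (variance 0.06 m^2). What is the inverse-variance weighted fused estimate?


w1 = (1/var1) / (1/var1 + 1/var2)
   = 3.8462 / (3.8462 + 16.6667) = 0.1875
w2 = 1 - w1 = 0.8125
fused = w1*s1 + w2*s2 = 8.1 + 40.0562
= 48.1562 m


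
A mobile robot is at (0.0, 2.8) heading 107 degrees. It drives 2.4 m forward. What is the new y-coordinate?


y_new = y0 + d*sin(theta)
= 2.8 + 2.4*sin(107)
= 2.8 + 2.2951
= 5.0951


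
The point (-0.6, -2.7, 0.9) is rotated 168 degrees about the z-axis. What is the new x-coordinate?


Rotation about z-axis: x' = x*cos(theta) - y*sin(theta)
= -0.6 * -0.9781 - -2.7 * 0.2079
= 1.1483


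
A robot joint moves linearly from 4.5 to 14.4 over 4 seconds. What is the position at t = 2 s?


s = t/T = 2/4 = 0.5
p(t) = p0 + (pf-p0)*s
= 4.5 + (14.4 - 4.5) * 0.5
= 9.45


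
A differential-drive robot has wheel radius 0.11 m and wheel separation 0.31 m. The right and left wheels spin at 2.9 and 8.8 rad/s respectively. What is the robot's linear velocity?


vR = r*wR = 0.11*2.9 = 0.319 m/s
vL = r*wL = 0.11*8.8 = 0.968 m/s
v = (vR+vL)/2 = 0.6435 m/s
omega = (vR-vL)/L = -2.0935 rad/s
linear velocity = 0.6435 m/s


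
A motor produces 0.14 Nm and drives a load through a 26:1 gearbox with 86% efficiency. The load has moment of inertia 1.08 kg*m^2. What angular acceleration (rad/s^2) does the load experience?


tau_out = tau_motor * N * eta
= 0.14 * 26 * 0.86 = 3.1304 Nm
alpha = tau_out / I = 3.1304 / 1.08
= 2.8985 rad/s^2


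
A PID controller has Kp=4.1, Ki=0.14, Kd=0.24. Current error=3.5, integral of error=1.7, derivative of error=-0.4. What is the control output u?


u = Kp*e + Ki*int(e) + Kd*de/dt
= 4.1*3.5 + 0.14*1.7 + 0.24*(-0.4)
= 14.35 + 0.238 + -0.096
= 14.492


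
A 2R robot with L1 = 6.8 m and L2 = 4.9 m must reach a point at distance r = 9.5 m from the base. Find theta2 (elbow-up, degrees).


cos(theta2) = (r^2 - L1^2 - L2^2) / (2*L1*L2)
cos(theta2) = (90.25 - 46.24 - 24.01) / 66.64
cos(theta2) = 0.30012
theta2 = 72.5352 degrees


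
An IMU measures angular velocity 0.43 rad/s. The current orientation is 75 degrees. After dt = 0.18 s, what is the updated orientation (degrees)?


delta_theta = w * dt = 0.43 * 0.18 = 0.0774 rad
= 4.4347 deg
theta_new = 75 + 4.4347 = 79.4347 deg


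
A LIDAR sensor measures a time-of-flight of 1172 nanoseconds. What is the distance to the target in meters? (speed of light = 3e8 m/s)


tof = 1172 ns = 1.172e-06 s
dist = c * tof / 2
= 3e8 * 1.172e-06 / 2
= 175.8 m


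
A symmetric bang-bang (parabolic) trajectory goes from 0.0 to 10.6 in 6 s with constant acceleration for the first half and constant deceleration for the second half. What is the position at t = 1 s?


Symmetric rest-to-rest: each phase covers (pf-p0)/2 in time T/2. 0.5*a*(T/2)^2 = (pf-p0)/2 => a = 4*(pf-p0)/T^2
a = 4*(10.6-0.0)/6^2 = 1.1778
t = 1 is in the acceleration phase (t <= T/2).
p = p0 + 0.5*a*t^2 = 0.0 + 0.5*1.1778*1^2
= 0.5889


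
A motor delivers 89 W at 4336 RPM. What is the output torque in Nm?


omega = 4336 * 2*pi/60 = 454.0649 rad/s
tau = P / omega = 89 / 454.0649
= 0.196 Nm


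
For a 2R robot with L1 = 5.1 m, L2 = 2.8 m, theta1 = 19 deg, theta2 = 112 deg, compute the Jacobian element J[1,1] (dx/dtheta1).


J[1,1] = -L1*sin(t1) - L2*sin(t1+t2)
= -5.1*sin(19) - 2.8*sin(131)
= -3.7736


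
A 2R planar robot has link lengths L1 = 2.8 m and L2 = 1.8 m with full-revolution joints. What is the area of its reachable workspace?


r_max = L1 + L2 = 4.6 m
r_min = |L1 - L2| = 1.0 m
Area = pi*(r_max^2 - r_min^2)
= pi*(21.16 - 1.0)
= pi * 20.16
= 63.3345 m^2


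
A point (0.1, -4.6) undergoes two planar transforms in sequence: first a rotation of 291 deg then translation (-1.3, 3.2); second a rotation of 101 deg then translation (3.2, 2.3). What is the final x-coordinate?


After transform 1:
x1 = cos(291)*0.1 - sin(291)*-4.6 + -1.3 = -5.5586
y1 = sin(291)*0.1 + cos(291)*-4.6 + 3.2 = 1.4581
After transform 2:
x2 = cos(101)*-5.5586 - sin(101)*1.4581 + 3.2
= 2.8293


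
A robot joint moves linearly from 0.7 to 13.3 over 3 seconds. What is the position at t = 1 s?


s = t/T = 1/3 = 0.3333
p(t) = p0 + (pf-p0)*s
= 0.7 + (13.3 - 0.7) * 0.3333
= 4.9


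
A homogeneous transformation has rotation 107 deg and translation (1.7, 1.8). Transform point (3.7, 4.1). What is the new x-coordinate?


x' = cos(theta)*px - sin(theta)*py + tx
= -0.2924*3.7 - 0.9563*4.1 + 1.7
= -3.3026


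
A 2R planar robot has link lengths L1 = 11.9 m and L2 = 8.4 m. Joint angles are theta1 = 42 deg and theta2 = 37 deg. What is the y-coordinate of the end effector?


Convert angles to radians: theta1 = 0.733, theta2 = 0.6458
y = L1*sin(theta1) + L2*sin(theta1+theta2)
y = 7.9627 + 8.2457
y = 16.2083


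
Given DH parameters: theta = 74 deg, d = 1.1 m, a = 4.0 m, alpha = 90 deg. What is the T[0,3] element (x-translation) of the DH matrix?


T[0,3] = a * cos(theta)
= 4.0 * cos(74 deg)
= 4.0 * 0.2756
= 1.1025


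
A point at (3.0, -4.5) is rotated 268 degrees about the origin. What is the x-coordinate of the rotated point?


x' = x*cos(theta) - y*sin(theta)
cos(268 deg) = -0.0349, sin(268 deg) = -0.9994
x' = 3.0 * -0.0349 - -4.5 * -0.9994
= -0.1047 - 4.4973
= -4.602


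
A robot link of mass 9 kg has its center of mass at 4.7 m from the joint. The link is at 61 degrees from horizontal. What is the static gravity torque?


tau = m*g*L*cos(angle)
= 9 * 9.81 * 4.7 * cos(61 deg)
= 9 * 9.81 * 4.7 * 0.4848
= 201.1781 Nm


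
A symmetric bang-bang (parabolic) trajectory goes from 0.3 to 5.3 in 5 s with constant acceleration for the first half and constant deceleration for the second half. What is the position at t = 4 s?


Symmetric rest-to-rest: each phase covers (pf-p0)/2 in time T/2. 0.5*a*(T/2)^2 = (pf-p0)/2 => a = 4*(pf-p0)/T^2
a = 4*(5.3-0.3)/5^2 = 0.8
t = 4 is in the deceleration phase (t > T/2).
p = pf - 0.5*a*(T-t)^2 = 5.3 - 0.5*0.8*1^2
= 4.9


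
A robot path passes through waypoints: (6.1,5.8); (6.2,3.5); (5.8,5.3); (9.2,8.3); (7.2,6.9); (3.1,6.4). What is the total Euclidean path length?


Segment lengths:
  seg1 = sqrt((0.1)^2 + (-2.3)^2) = 2.3022
  seg2 = sqrt((-0.4)^2 + (1.8)^2) = 1.8439
  seg3 = sqrt((3.4)^2 + (3.0)^2) = 4.5343
  seg4 = sqrt((-2.0)^2 + (-1.4)^2) = 2.4413
  seg5 = sqrt((-4.1)^2 + (-0.5)^2) = 4.1304
Total = 15.2521


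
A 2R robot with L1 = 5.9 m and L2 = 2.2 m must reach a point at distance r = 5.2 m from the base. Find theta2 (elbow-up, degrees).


cos(theta2) = (r^2 - L1^2 - L2^2) / (2*L1*L2)
cos(theta2) = (27.04 - 34.81 - 4.84) / 25.96
cos(theta2) = -0.485747
theta2 = 119.0614 degrees


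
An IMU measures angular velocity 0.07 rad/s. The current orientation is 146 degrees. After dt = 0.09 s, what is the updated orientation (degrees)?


delta_theta = w * dt = 0.07 * 0.09 = 0.0063 rad
= 0.361 deg
theta_new = 146 + 0.361 = 146.361 deg


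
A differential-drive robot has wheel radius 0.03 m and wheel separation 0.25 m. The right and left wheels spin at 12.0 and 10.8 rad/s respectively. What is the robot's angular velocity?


vR = r*wR = 0.03*12.0 = 0.36 m/s
vL = r*wL = 0.03*10.8 = 0.324 m/s
v = (vR+vL)/2 = 0.342 m/s
omega = (vR-vL)/L = 0.144 rad/s
angular velocity = 0.144 rad/s


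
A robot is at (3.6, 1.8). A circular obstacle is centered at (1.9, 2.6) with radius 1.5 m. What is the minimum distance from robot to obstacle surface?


center_dist = sqrt((3.6-1.9)^2 + (1.8-2.6)^2)
= sqrt(2.89 + 0.64)
= 1.8788
min_dist = center_dist - radius = 1.8788 - 1.5 = 0.3788 m


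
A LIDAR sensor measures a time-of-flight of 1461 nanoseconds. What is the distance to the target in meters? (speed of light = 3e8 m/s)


tof = 1461 ns = 1.461e-06 s
dist = c * tof / 2
= 3e8 * 1.461e-06 / 2
= 219.15 m


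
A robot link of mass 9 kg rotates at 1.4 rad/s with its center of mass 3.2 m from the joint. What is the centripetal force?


F = m * omega^2 * r
= 9 * 1.4^2 * 3.2
= 9 * 1.96 * 3.2
= 56.448 N


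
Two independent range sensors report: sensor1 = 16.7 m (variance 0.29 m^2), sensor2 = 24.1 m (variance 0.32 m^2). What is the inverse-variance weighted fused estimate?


w1 = (1/var1) / (1/var1 + 1/var2)
   = 3.4483 / (3.4483 + 3.125) = 0.5246
w2 = 1 - w1 = 0.4754
fused = w1*s1 + w2*s2 = 8.7607 + 11.4574
= 20.218 m
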